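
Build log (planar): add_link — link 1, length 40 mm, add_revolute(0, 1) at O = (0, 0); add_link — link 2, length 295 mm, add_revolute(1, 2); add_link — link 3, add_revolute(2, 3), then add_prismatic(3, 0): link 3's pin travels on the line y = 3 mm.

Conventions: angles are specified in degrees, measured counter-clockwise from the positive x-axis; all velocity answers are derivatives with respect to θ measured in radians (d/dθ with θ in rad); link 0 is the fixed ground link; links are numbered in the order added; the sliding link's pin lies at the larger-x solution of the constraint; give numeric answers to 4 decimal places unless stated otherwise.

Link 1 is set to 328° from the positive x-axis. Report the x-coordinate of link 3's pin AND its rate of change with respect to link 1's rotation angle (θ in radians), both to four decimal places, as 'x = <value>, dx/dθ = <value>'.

geometry: r = 40 mm, L = 295 mm, e = 3 mm
crank pin P = (r cos θ, r sin θ) = (33.921924, -21.196771)
h = r sin θ − e = -21.196771 − 3 = -24.196771
x = r cos θ + √(L² − h²) = 33.921924 + 294.005980 = 327.927904
dx/dθ = −r sin θ − h·r cos θ/√(L² − h²) (θ in radians; h = -24.196771) = 23.988554

x = 327.9279, dx/dθ = 23.9886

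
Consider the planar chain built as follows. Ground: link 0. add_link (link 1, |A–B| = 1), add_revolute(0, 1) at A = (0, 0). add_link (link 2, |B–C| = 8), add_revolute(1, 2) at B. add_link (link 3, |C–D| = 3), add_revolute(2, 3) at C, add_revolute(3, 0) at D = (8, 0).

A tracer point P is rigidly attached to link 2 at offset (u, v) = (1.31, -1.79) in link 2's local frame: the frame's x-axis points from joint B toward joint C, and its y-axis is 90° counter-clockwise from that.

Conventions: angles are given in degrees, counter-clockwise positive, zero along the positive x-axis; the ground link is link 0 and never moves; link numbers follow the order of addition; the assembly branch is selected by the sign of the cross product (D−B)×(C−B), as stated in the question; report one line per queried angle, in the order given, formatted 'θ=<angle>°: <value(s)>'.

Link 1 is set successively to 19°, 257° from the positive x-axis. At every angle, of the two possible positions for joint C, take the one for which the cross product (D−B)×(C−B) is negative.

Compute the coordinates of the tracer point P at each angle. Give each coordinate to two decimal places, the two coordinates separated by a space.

A=(0,0), D=(8.00,0)
θ=19°: B = A + 1.00·(cos19°, sin19°) = (0.9455, 0.3256)
θ=19°: |BD| = 7.0620
θ=19°: circle(B,8.00) ∩ circle(D,3.00): a=7.4251, h=2.9779
θ=19°:   candidates: C₊=(8.5000,2.9580) cross=21.030; C₋=(8.2254,-2.9915) cross=-21.030
θ=19°:   branch - wants cross < 0 → take C=(8.2254,-2.9915) (cross=-21.030)
θ=19°: ex = (C−B)/|BC| = (0.9100,-0.4146); ey = (0.4146,0.9100)
θ=19°: P = B + 1.31·ex + -1.79·ey = (1.3954,-1.8465)
θ=257°: B = A + 1.00·(cos257°, sin257°) = (-0.2250, -0.9744)
θ=257°: |BD| = 8.2825
θ=257°: circle(B,8.00) ∩ circle(D,3.00): a=7.4615, h=2.8855
θ=257°:   candidates: C₊=(6.8453,2.7689) cross=23.899; C₋=(7.5242,-2.9620) cross=-23.899
θ=257°:   branch - wants cross < 0 → take C=(7.5242,-2.9620) (cross=-23.899)
θ=257°: ex = (C−B)/|BC| = (0.9686,-0.2485); ey = (0.2485,0.9686)
θ=257°: P = B + 1.31·ex + -1.79·ey = (0.5992,-3.0337)

θ=19°: 1.40 -1.85
θ=257°: 0.60 -3.03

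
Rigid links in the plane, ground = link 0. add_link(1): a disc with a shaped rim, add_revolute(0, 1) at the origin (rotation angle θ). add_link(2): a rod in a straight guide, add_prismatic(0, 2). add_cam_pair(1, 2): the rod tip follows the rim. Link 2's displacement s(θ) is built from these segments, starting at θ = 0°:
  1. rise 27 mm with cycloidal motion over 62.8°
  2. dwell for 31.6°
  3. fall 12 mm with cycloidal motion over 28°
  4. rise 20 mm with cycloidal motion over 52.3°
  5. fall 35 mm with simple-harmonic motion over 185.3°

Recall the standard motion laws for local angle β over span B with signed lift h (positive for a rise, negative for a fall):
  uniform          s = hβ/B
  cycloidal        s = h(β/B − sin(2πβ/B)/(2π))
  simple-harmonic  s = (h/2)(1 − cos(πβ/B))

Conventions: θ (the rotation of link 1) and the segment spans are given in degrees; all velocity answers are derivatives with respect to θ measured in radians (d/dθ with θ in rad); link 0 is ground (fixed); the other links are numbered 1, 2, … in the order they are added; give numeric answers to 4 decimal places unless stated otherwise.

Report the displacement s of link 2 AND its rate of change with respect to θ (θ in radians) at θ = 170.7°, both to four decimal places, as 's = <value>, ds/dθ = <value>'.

segment 1 (0° to 62.8°, cycloidal, h = 27) is passed completely: s = 0.0000 + (27) = 27.0000
segment 2 (62.8° to 94.4°, dwell): s unchanged at 27.0000
segment 3 (94.4° to 122.4°, cycloidal, h = -12) is passed completely: s = 27.0000 + (-12) = 15.0000
θ = 170.7° falls in segment 4 (122.4° to 174.7°, cycloidal, h = 20): β = 170.7 − 122.4 = 48.3°, B = 52.3°; Δs = 20·(0.9235 − sin(2π·0.9235)/(2π)) = 19.9418; s = 15.0000 + 19.9418 = 34.9418
velocity in seg [122.4°–174.7°] (cycloidal), θ in radians: β = 48.3° = 0.8430 rad, B = 52.3° = 0.9128 rad; ds/dθ = (h/B)(1 − cos(2πβ/B)) = (20/0.9128)(1 − cos(2π·0.9235)) = 2.481553 mm/rad

s = 34.9418, ds/dθ = 2.4816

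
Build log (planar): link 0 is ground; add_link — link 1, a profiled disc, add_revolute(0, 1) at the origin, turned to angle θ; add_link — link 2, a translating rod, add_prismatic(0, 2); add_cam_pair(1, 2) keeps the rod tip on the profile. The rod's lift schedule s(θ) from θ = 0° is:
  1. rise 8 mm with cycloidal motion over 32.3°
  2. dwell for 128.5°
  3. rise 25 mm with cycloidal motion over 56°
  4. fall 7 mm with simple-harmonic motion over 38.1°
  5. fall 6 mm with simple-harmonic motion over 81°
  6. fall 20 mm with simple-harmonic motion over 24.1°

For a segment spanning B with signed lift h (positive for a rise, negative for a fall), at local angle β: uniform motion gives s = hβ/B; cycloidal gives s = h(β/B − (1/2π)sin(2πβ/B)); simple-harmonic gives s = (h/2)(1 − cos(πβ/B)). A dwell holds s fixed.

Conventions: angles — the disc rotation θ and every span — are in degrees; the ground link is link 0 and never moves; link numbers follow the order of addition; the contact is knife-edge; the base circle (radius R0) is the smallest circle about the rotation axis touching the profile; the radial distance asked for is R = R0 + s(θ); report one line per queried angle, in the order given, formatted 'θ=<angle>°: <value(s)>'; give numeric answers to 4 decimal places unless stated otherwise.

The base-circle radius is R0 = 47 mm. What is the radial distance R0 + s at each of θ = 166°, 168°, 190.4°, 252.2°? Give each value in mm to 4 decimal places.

seg 1 [0°–32.3°] cycloidal, h=8: full span → s += 8 → s = 8.0000
seg 2 [32.3°–160.8°] dwell: s stays 8.0000
seg 3 [160.8°–216.8°] cycloidal, h=25: θ=166° here. β=5.2, B=56. 25·(0.0929 − sin(2π·0.0929)/(2π)) = 0.1295 → s = 8.1295
seg 3 [160.8°–216.8°] cycloidal, h=25: θ=168° here. β=7.2, B=56. 25·(0.1286 − sin(2π·0.1286)/(2π)) = 0.3384 → s = 8.3384
seg 3 [160.8°–216.8°] cycloidal, h=25: θ=190.4° here. β=29.6, B=56. 25·(0.5286 − sin(2π·0.5286)/(2π)) = 13.9247 → s = 21.9247
seg 3 [160.8°–216.8°] cycloidal, h=25: full span → s += 25 → s = 33.0000
seg 4 [216.8°–254.9°] simple-harmonic, h=-7: θ=252.2° here. β=35.4, B=38.1. -7/2·(1 − cos(π·0.9291)) = -6.9136 → s = 26.0864
θ=166°: R = R0 + s = 47 + 8.1295 = 55.1295
θ=168°: R = R0 + s = 47 + 8.3384 = 55.3384
θ=190.4°: R = R0 + s = 47 + 21.9247 = 68.9247
θ=252.2°: R = R0 + s = 47 + 26.0864 = 73.0864

θ=166°: 55.1295
θ=168°: 55.3384
θ=190.4°: 68.9247
θ=252.2°: 73.0864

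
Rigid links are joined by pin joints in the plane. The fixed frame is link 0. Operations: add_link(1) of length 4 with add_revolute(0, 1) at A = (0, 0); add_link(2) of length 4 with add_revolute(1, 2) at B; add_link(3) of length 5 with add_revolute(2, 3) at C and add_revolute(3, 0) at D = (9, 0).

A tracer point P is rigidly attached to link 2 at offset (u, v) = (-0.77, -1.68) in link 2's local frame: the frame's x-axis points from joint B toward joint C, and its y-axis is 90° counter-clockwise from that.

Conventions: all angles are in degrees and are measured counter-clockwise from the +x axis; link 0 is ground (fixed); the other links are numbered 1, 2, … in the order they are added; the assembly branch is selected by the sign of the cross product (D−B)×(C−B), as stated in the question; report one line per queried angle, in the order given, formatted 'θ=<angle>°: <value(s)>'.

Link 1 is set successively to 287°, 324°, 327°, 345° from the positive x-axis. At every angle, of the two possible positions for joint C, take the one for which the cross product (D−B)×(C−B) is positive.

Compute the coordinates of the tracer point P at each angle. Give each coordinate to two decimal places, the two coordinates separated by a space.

A=(0,0), D=(9.00,0)
θ=287°: B = A + 4.00·(cos287°, sin287°) = (1.1695, -3.8252)
θ=287°: |BD| = 8.7149
θ=287°: circle(B,4.00) ∩ circle(D,5.00): a=3.8411, h=1.1163
θ=287°:   candidates: C₊=(4.1308,-1.1363) cross=9.728; C₋=(5.1107,-3.1422) cross=-9.728
θ=287°:   branch + wants cross > 0 → take C=(4.1308,-1.1363) (cross=9.728)
θ=287°: ex = (C−B)/|BC| = (0.7403,0.6722); ey = (-0.6722,0.7403)
θ=287°: P = B + -0.77·ex + -1.68·ey = (1.7288,-5.5866)
θ=324°: B = A + 4.00·(cos324°, sin324°) = (3.2361, -2.3511)
θ=324°: |BD| = 6.2250
θ=324°: circle(B,4.00) ∩ circle(D,5.00): a=2.3896, h=3.2078
θ=324°:   candidates: C₊=(4.2371,1.5216) cross=19.968; C₋=(6.6602,-4.4188) cross=-19.968
θ=324°:   branch + wants cross > 0 → take C=(4.2371,1.5216) (cross=19.968)
θ=324°: ex = (C−B)/|BC| = (0.2503,0.9682); ey = (-0.9682,0.2503)
θ=324°: P = B + -0.77·ex + -1.68·ey = (4.6699,-3.5171)
θ=327°: B = A + 4.00·(cos327°, sin327°) = (3.3547, -2.1786)
θ=327°: |BD| = 6.0511
θ=327°: circle(B,4.00) ∩ circle(D,5.00): a=2.2819, h=3.2853
θ=327°:   candidates: C₊=(4.3008,1.7080) cross=19.880; C₋=(6.6663,-4.4220) cross=-19.880
θ=327°:   branch + wants cross > 0 → take C=(4.3008,1.7080) (cross=19.880)
θ=327°: ex = (C−B)/|BC| = (0.2365,0.9716); ey = (-0.9716,0.2365)
θ=327°: P = B + -0.77·ex + -1.68·ey = (4.8049,-3.3241)
θ=345°: B = A + 4.00·(cos345°, sin345°) = (3.8637, -1.0353)
θ=345°: |BD| = 5.2396
θ=345°: circle(B,4.00) ∩ circle(D,5.00): a=1.7610, h=3.5915
θ=345°:   candidates: C₊=(4.8803,2.8334) cross=18.818; C₋=(6.2996,-4.2081) cross=-18.818
θ=345°:   branch + wants cross > 0 → take C=(4.8803,2.8334) (cross=18.818)
θ=345°: ex = (C−B)/|BC| = (0.2541,0.9672); ey = (-0.9672,0.2541)
θ=345°: P = B + -0.77·ex + -1.68·ey = (5.2928,-2.2070)

θ=287°: 1.73 -5.59
θ=324°: 4.67 -3.52
θ=327°: 4.80 -3.32
θ=345°: 5.29 -2.21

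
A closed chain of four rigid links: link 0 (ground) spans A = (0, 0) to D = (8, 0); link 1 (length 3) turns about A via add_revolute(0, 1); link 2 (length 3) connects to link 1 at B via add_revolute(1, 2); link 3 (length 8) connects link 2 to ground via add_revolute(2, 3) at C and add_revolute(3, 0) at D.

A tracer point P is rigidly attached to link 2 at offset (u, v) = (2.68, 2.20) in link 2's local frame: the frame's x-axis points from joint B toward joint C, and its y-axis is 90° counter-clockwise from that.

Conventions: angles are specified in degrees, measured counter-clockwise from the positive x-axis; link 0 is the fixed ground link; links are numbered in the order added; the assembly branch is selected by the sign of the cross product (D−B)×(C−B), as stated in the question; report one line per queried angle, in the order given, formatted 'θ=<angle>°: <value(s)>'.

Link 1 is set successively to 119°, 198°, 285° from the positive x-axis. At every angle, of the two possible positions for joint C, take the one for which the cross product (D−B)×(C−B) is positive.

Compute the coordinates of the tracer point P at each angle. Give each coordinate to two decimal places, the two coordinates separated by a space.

A=(0,0), D=(8.00,0)
θ=119°: B = A + 3.00·(cos119°, sin119°) = (-1.4544, 2.6239)
θ=119°: |BD| = 9.8118
θ=119°: circle(B,3.00) ∩ circle(D,8.00): a=2.1031, h=2.1394
θ=119°:   candidates: C₊=(1.1442,4.1229) cross=20.991; C₋=(-0.0000,-0.0000) cross=-20.991
θ=119°:   branch + wants cross > 0 → take C=(1.1442,4.1229) (cross=20.991)
θ=119°: ex = (C−B)/|BC| = (0.8662,0.4997); ey = (-0.4997,0.8662)
θ=119°: P = B + 2.68·ex + 2.20·ey = (-0.2323,5.8687)
θ=198°: B = A + 3.00·(cos198°, sin198°) = (-2.8532, -0.9271)
θ=198°: |BD| = 10.8927
θ=198°: circle(B,3.00) ∩ circle(D,8.00): a=2.9217, h=0.6809
θ=198°:   candidates: C₊=(0.0000,-0.0000) cross=7.416; C₋=(0.1159,-1.3568) cross=-7.416
θ=198°:   branch + wants cross > 0 → take C=(0.0000,-0.0000) (cross=7.416)
θ=198°: ex = (C−B)/|BC| = (0.9511,0.3090); ey = (-0.3090,0.9511)
θ=198°: P = B + 2.68·ex + 2.20·ey = (-0.9842,1.9934)
θ=285°: B = A + 3.00·(cos285°, sin285°) = (0.7765, -2.8978)
θ=285°: |BD| = 7.7831
θ=285°: circle(B,3.00) ∩ circle(D,8.00): a=0.3583, h=2.9785
θ=285°:   candidates: C₊=(-0.0000,0.0000) cross=23.182; C₋=(2.2179,-5.5288) cross=-23.182
θ=285°:   branch + wants cross > 0 → take C=(-0.0000,0.0000) (cross=23.182)
θ=285°: ex = (C−B)/|BC| = (-0.2588,0.9659); ey = (-0.9659,-0.2588)
θ=285°: P = B + 2.68·ex + 2.20·ey = (-2.0422,-0.8785)

θ=119°: -0.23 5.87
θ=198°: -0.98 1.99
θ=285°: -2.04 -0.88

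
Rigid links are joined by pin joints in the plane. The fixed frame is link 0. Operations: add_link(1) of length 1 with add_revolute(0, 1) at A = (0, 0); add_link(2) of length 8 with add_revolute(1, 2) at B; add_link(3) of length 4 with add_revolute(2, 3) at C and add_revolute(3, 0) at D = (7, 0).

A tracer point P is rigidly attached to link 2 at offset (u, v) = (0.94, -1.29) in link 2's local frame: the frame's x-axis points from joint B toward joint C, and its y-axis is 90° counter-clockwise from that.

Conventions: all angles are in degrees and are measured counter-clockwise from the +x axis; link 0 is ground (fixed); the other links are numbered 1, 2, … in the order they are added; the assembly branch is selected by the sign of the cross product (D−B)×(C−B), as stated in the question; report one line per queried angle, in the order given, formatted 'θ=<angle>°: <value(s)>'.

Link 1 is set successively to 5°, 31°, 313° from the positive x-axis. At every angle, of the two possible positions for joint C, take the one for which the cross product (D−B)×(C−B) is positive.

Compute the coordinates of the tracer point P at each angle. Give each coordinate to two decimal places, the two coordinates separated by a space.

A=(0,0), D=(7.00,0)
θ=5°: B = A + 1.00·(cos5°, sin5°) = (0.9962, 0.0872)
θ=5°: |BD| = 6.0044
θ=5°: circle(B,8.00) ∩ circle(D,4.00): a=6.9993, h=3.8743
θ=5°:   candidates: C₊=(8.0510,3.8595) cross=23.263; C₋=(7.9385,-3.8883) cross=-23.263
θ=5°:   branch + wants cross > 0 → take C=(8.0510,3.8595) (cross=23.263)
θ=5°: ex = (C−B)/|BC| = (0.8818,0.4715); ey = (-0.4715,0.8818)
θ=5°: P = B + 0.94·ex + -1.29·ey = (2.4334,-0.6072)
θ=31°: B = A + 1.00·(cos31°, sin31°) = (0.8572, 0.5150)
θ=31°: |BD| = 6.1644
θ=31°: circle(B,8.00) ∩ circle(D,4.00): a=6.9755, h=3.9169
θ=31°:   candidates: C₊=(8.1356,3.8354) cross=24.145; C₋=(7.4810,-3.9710) cross=-24.145
θ=31°:   branch + wants cross > 0 → take C=(8.1356,3.8354) (cross=24.145)
θ=31°: ex = (C−B)/|BC| = (0.9098,0.4150); ey = (-0.4150,0.9098)
θ=31°: P = B + 0.94·ex + -1.29·ey = (2.2478,-0.2685)
θ=313°: B = A + 1.00·(cos313°, sin313°) = (0.6820, -0.7314)
θ=313°: |BD| = 6.3602
θ=313°: circle(B,8.00) ∩ circle(D,4.00): a=6.9536, h=3.9557
θ=313°:   candidates: C₊=(7.1346,3.9977) cross=25.159; C₋=(8.0443,-3.8613) cross=-25.159
θ=313°:   branch + wants cross > 0 → take C=(7.1346,3.9977) (cross=25.159)
θ=313°: ex = (C−B)/|BC| = (0.8066,0.5911); ey = (-0.5911,0.8066)
θ=313°: P = B + 0.94·ex + -1.29·ey = (2.2027,-1.2162)

θ=5°: 2.43 -0.61
θ=31°: 2.25 -0.27
θ=313°: 2.20 -1.22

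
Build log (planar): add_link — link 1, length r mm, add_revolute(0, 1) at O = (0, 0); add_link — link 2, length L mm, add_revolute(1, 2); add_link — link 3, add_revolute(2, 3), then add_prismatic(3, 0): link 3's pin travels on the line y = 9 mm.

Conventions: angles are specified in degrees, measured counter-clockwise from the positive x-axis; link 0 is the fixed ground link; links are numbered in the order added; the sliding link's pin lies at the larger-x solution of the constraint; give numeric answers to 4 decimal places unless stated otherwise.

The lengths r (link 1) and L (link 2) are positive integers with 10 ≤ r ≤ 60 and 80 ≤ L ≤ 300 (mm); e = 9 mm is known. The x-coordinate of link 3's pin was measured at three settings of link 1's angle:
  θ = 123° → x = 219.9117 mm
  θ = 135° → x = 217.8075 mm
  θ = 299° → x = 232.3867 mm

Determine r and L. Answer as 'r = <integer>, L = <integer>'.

constraint per measurement: (x − r cos θ)² + (r sin θ − e)² = L²
subtracting the θ₁ and θ₂ equations cancels the r² and L² terms:
r = (x₁² − x₂²) / (2[(x₁cos θ₁ + e sin θ₁) − (x₂cos θ₂ + e sin θ₂)]) = 13.0001 → r = 13
L² = (x₁ − r cos θ₁)² + (r sin θ₁ − e)² = 51528.9918 → L = 227.0000 → L = 227
check at θ₃=299°: x = 232.3867 (printed 232.3867) ✓

r = 13, L = 227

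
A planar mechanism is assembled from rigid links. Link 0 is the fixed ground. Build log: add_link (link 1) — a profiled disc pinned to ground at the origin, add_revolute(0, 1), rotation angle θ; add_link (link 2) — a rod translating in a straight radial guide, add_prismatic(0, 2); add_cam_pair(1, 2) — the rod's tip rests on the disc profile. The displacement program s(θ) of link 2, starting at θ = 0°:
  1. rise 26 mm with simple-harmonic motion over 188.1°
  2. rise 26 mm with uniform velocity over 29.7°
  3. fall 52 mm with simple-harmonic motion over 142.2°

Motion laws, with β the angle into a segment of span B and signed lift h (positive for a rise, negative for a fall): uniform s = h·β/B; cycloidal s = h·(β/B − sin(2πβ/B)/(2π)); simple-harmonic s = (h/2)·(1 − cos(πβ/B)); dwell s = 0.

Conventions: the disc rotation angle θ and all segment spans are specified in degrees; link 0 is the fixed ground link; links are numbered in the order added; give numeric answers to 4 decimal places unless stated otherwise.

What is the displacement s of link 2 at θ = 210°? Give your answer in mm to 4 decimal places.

seg 1 [0°–188.1°] simple-harmonic, h=26: full span → s += 26 → s = 26.0000
seg 2 [188.1°–217.8°] uniform, h=26: θ=210° here. β=21.9, B=29.7. 26·21.9/29.7 = 19.1717 → s = 45.1717

45.1717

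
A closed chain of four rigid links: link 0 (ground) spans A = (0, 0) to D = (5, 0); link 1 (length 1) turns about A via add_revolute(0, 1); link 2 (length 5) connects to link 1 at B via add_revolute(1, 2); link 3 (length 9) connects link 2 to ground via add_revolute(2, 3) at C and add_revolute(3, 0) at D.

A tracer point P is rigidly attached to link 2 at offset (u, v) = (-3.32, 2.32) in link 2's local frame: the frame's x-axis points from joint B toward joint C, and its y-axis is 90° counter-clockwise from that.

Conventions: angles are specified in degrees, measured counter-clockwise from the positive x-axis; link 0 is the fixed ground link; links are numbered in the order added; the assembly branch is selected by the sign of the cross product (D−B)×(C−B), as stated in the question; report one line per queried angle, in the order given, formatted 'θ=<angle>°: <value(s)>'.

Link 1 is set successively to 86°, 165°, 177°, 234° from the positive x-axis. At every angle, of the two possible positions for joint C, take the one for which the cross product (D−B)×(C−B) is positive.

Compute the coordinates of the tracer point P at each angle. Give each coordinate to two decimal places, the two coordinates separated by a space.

A=(0,0), D=(5.00,0)
θ=86°: B = A + 1.00·(cos86°, sin86°) = (0.0698, 0.9976)
θ=86°: |BD| = 5.0302
θ=86°: circle(B,5.00) ∩ circle(D,9.00): a=-3.0514, h=3.9610
θ=86°:   candidates: C₊=(-2.1355,5.4850) cross=19.924; C₋=(-3.7065,-2.2796) cross=-19.924
θ=86°:   branch + wants cross > 0 → take C=(-2.1355,5.4850) (cross=19.924)
θ=86°: ex = (C−B)/|BC| = (-0.4410,0.8975); ey = (-0.8975,-0.4410)
θ=86°: P = B + -3.32·ex + 2.32·ey = (-0.5481,-3.0053)
θ=165°: B = A + 1.00·(cos165°, sin165°) = (-0.9659, 0.2588)
θ=165°: |BD| = 5.9715
θ=165°: circle(B,5.00) ∩ circle(D,9.00): a=-1.7031, h=4.7010
θ=165°:   candidates: C₊=(-2.4637,5.0292) cross=28.072; C₋=(-2.8712,-4.3639) cross=-28.072
θ=165°:   branch + wants cross > 0 → take C=(-2.4637,5.0292) (cross=28.072)
θ=165°: ex = (C−B)/|BC| = (-0.2996,0.9541); ey = (-0.9541,-0.2996)
θ=165°: P = B + -3.32·ex + 2.32·ey = (-2.1849,-3.6037)
θ=177°: B = A + 1.00·(cos177°, sin177°) = (-0.9986, 0.0523)
θ=177°: |BD| = 5.9989
θ=177°: circle(B,5.00) ∩ circle(D,9.00): a=-1.6681, h=4.7135
θ=177°:   candidates: C₊=(-2.6256,4.7802) cross=28.276; C₋=(-2.7078,-4.6465) cross=-28.276
θ=177°:   branch + wants cross > 0 → take C=(-2.6256,4.7802) (cross=28.276)
θ=177°: ex = (C−B)/|BC| = (-0.3254,0.9456); ey = (-0.9456,-0.3254)
θ=177°: P = B + -3.32·ex + 2.32·ey = (-2.1121,-3.8419)
θ=234°: B = A + 1.00·(cos234°, sin234°) = (-0.5878, -0.8090)
θ=234°: |BD| = 5.6460
θ=234°: circle(B,5.00) ∩ circle(D,9.00): a=-2.1362, h=4.5207
θ=234°:   candidates: C₊=(-3.3497,3.3589) cross=25.524; C₋=(-2.0542,-5.5892) cross=-25.524
θ=234°:   branch + wants cross > 0 → take C=(-3.3497,3.3589) (cross=25.524)
θ=234°: ex = (C−B)/|BC| = (-0.5524,0.8336); ey = (-0.8336,-0.5524)
θ=234°: P = B + -3.32·ex + 2.32·ey = (-0.6878,-4.8581)

θ=86°: -0.55 -3.01
θ=165°: -2.18 -3.60
θ=177°: -2.11 -3.84
θ=234°: -0.69 -4.86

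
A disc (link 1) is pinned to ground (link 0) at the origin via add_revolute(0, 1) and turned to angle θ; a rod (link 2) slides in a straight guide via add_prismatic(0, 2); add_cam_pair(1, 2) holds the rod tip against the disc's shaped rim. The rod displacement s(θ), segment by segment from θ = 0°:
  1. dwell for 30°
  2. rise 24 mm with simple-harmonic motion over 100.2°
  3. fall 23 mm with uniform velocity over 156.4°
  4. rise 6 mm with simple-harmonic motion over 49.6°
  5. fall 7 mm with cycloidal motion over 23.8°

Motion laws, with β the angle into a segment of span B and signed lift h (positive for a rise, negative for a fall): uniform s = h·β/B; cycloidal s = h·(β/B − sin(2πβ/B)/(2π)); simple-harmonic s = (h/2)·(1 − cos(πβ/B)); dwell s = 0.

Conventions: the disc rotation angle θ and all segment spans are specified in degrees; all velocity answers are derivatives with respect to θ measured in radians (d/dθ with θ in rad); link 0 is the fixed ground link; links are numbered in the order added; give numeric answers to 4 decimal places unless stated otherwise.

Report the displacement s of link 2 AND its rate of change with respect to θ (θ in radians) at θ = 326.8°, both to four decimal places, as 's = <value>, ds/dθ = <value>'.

segment 1 (0° to 30°, dwell): s unchanged at 0.0000
segment 2 (30° to 130.2°, simple-harmonic, h = 24) is passed completely: s = 0.0000 + (24) = 24.0000
segment 3 (130.2° to 286.6°, uniform, h = -23) is passed completely: s = 24.0000 + (-23) = 1.0000
θ = 326.8° falls in segment 4 (286.6° to 336.2°, simple-harmonic, h = 6): β = 326.8 − 286.6 = 40.2°, B = 49.6°; Δs = 6/2·(1 − cos(π·0.8105)) = 5.4838; s = 1.0000 + 5.4838 = 6.4838
velocity in seg [286.6°–336.2°] (simple-harmonic), θ in radians: β = 40.2° = 0.7016 rad, B = 49.6° = 0.8657 rad; ds/dθ = (πh/(2B)) sin(πβ/B) = (π·6/(2·0.8657)) sin(π·0.8105) = 6.105761 mm/rad

s = 6.4838, ds/dθ = 6.1058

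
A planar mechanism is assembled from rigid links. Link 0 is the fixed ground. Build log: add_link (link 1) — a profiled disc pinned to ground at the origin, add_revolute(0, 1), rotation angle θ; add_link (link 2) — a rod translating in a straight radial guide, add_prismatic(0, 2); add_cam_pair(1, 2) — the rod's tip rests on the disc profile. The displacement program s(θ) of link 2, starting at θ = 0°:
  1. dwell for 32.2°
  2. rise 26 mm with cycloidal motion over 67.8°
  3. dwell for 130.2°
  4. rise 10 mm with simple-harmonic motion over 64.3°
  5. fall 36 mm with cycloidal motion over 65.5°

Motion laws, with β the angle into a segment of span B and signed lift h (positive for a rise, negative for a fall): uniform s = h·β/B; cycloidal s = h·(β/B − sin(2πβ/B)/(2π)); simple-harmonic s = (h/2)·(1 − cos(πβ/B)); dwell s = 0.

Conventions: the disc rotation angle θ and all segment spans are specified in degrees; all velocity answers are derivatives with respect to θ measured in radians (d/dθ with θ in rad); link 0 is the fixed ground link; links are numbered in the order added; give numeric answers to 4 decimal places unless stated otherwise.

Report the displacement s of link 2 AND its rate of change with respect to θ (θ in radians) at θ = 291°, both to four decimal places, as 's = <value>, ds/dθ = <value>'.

seg 1 [0°–32.2°] dwell: s stays 0.0000
seg 2 [32.2°–100°] cycloidal, h=26: full span → s += 26 → s = 26.0000
seg 3 [100°–230.2°] dwell: s stays 26.0000
seg 4 [230.2°–294.5°] simple-harmonic, h=10: θ=291° here. β=60.8, B=64.3. 10/2·(1 − cos(π·0.9456)) = 9.9271 → s = 35.9271
velocity in seg [230.2°–294.5°] (simple-harmonic), θ in radians: β = 60.8° = 1.0612 rad, B = 64.3° = 1.1222 rad; ds/dθ = (πh/(2B)) sin(πβ/B) = (π·10/(2·1.1222)) sin(π·0.9456) = 2.381879 mm/rad

s = 35.9271, ds/dθ = 2.3819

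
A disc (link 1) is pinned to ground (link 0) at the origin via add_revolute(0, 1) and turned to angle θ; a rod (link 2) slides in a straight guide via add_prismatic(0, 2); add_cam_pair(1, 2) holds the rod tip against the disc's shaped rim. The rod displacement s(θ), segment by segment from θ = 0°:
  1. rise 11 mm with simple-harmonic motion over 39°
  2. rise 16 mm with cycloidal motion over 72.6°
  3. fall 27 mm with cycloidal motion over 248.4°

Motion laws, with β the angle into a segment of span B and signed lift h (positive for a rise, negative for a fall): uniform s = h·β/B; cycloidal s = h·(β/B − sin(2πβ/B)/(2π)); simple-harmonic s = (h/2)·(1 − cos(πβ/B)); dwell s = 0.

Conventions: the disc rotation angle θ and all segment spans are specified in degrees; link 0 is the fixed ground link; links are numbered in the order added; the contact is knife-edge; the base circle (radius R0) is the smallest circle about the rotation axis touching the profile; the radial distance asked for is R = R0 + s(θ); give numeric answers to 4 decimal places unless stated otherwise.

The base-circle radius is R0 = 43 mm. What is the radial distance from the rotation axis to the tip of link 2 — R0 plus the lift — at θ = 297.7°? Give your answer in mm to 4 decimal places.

segment 1 (0° to 39°, simple-harmonic, h = 11) is passed completely: s = 0.0000 + (11) = 11.0000
segment 2 (39° to 111.6°, cycloidal, h = 16) is passed completely: s = 11.0000 + (16) = 27.0000
θ = 297.7° falls in segment 3 (111.6° to 360°, cycloidal, h = -27): β = 297.7 − 111.6 = 186.1°, B = 248.4°; Δs = -27·(0.7492 − sin(2π·0.7492)/(2π)) = -24.5254; s = 27.0000 − 24.5254 = 2.4746
R = R0 + s = 43 + 2.4746 = 45.4746

45.4746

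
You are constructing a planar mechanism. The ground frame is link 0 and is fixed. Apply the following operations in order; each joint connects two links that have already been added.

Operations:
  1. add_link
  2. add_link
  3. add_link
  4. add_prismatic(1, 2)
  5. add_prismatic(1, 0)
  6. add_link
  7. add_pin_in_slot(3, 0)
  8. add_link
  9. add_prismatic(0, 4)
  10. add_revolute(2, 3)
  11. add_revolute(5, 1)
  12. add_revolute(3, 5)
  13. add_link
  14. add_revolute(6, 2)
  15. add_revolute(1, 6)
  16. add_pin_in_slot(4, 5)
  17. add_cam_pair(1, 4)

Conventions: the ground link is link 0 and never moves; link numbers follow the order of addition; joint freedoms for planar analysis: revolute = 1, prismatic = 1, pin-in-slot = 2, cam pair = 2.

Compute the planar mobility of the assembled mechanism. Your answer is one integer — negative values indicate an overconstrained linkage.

ground; <1,0,0>
#1 <2,0,0>
#2 <3,0,0>
#3 <4,0,0>
P:1↔2 J1 <4,1,0>
P:1↔0 J1 <4,2,0>
#4 <5,2,0>
PS:3↔0 J2 <5,2,1>
#5 <6,2,1>
P:0↔4 J1 <6,3,1>
R:2↔3 J1 <6,4,1>
R:5↔1 J1 <6,5,1>
R:3↔5 J1 <6,6,1>
#6 <7,6,1>
R:6↔2 J1 <7,7,1>
R:1↔6 J1 <7,8,1>
PS:4↔5 J2 <7,8,2>
C:1↔4 J2 <7,8,3>
3×6 − 2×8 − 1×3 = -1

M = -1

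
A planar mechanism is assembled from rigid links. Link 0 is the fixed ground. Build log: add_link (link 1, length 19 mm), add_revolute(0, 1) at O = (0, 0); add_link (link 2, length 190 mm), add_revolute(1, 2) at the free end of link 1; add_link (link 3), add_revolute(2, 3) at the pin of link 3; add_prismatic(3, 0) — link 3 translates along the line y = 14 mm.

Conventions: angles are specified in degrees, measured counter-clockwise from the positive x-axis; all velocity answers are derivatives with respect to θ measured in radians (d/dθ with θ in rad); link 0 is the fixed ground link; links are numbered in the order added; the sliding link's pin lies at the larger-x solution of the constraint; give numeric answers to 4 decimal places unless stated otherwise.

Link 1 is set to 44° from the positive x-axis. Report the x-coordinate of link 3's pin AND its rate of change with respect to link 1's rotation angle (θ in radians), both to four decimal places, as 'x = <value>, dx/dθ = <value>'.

geometry: r = 19 mm, L = 190 mm, e = 14 mm
crank pin P = (r cos θ, r sin θ) = (13.667456, 13.198509)
h = r sin θ − e = 13.198509 − 14 = -0.801491
x = r cos θ + √(L² − h²) = 13.667456 + 189.998309 = 203.665766
dx/dθ = −r sin θ − h·r cos θ/√(L² − h²) (θ in radians; h = -0.801491) = -13.140854

x = 203.6658, dx/dθ = -13.1409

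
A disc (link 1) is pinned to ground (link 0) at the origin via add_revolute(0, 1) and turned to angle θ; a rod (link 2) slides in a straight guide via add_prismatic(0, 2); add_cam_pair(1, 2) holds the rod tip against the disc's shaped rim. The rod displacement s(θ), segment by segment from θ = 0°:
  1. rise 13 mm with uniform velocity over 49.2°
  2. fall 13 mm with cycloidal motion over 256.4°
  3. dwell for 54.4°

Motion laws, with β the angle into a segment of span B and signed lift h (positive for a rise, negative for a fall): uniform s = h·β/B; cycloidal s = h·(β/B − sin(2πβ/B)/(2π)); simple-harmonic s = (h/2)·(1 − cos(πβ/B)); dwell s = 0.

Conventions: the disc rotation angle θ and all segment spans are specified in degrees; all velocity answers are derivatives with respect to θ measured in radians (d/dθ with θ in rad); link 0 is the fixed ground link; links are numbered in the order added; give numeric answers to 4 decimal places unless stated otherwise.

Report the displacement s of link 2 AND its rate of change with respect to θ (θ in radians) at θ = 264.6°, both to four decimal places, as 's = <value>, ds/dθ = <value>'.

segment 1 (0° to 49.2°, uniform, h = 13) is passed completely: s = 0.0000 + (13) = 13.0000
θ = 264.6° falls in segment 2 (49.2° to 305.6°, cycloidal, h = -13): β = 264.6 − 49.2 = 215.4°, B = 256.4°; Δs = -13·(0.8401 − sin(2π·0.8401)/(2π)) = -12.6675; s = 13.0000 − 12.6675 = 0.3325
velocity in seg [49.2°–305.6°] (cycloidal), θ in radians: β = 215.4° = 3.7594 rad, B = 256.4° = 4.4750 rad; ds/dθ = (h/B)(1 − cos(2πβ/B)) = ((-13)/4.4750)(1 − cos(2π·0.8401)) = -1.346987 mm/rad

s = 0.3325, ds/dθ = -1.3470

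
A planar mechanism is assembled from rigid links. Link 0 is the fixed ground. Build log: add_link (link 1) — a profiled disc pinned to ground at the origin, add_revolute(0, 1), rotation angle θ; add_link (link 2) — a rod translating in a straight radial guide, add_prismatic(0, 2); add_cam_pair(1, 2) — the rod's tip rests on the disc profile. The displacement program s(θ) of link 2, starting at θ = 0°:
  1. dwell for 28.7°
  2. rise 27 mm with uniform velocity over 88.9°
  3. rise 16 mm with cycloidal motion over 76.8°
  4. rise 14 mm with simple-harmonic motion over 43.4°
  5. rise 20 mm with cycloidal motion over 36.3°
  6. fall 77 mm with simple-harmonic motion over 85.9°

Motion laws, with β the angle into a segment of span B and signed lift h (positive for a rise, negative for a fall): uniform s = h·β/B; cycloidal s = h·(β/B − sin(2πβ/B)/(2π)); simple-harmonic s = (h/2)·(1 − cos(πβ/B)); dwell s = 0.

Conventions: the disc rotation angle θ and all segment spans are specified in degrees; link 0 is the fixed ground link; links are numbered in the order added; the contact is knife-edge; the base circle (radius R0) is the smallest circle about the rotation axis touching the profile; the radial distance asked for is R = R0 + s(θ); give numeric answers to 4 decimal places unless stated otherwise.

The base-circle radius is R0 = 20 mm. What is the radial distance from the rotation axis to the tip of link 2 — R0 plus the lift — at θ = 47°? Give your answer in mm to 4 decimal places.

seg 1 [0°–28.7°] dwell: s stays 0.0000
seg 2 [28.7°–117.6°] uniform, h=27: θ=47° here. β=18.3, B=88.9. 27·18.3/88.9 = 5.5579 → s = 5.5579
R = R0 + s = 20 + 5.5579 = 25.5579

25.5579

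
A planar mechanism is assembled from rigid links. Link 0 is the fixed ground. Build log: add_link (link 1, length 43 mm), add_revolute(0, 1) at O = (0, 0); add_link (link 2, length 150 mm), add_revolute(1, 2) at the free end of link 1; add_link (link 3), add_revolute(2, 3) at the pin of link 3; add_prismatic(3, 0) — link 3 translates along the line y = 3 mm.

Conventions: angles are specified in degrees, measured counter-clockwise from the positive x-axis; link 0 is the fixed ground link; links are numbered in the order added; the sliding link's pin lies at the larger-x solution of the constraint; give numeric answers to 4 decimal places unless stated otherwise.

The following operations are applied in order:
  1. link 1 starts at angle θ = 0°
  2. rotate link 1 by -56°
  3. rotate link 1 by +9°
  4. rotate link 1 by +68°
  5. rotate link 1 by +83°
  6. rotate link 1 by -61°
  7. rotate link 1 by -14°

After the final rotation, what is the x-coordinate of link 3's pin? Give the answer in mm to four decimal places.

geometry: r = 43 mm, L = 150 mm, e = 3 mm; θ starts at 0°
rotate link 1 by -56°: θ ← 0° -56° = -56°
rotate link 1 by +9°: θ ← -56° +9° = -47°
rotate link 1 by +68°: θ ← -47° +68° = 21°
rotate link 1 by +83°: θ ← 21° +83° = 104°
rotate link 1 by -61°: θ ← 104° -61° = 43°
rotate link 1 by -14°: θ ← 43° -14° = 29°
crank pin P = (r cos θ, r sin θ) = (37.608647, 20.846814)
h = r sin θ − e = 20.846814 − 3 = 17.846814
x = r cos θ + √(L² − h²) = 37.608647 + 148.934520 = 186.543167

186.5432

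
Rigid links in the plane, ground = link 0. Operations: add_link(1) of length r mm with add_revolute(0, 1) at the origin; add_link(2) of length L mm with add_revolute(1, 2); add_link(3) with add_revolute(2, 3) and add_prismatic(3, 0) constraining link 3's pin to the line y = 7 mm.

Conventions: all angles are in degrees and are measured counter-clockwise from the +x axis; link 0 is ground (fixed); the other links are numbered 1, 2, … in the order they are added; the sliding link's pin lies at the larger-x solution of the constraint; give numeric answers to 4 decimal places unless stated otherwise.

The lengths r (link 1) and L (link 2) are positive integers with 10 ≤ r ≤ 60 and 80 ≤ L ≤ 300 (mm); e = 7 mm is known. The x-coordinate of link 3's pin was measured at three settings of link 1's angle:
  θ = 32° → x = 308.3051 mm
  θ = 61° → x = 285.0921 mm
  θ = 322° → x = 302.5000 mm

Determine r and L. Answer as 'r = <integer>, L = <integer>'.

constraint per measurement: (x − r cos θ)² + (r sin θ − e)² = L²
subtracting the θ₁ and θ₂ equations cancels the r² and L² terms:
r = (x₁² − x₂²) / (2[(x₁cos θ₁ + e sin θ₁) − (x₂cos θ₂ + e sin θ₂)]) = 57.0000 → r = 57
L² = (x₁ − r cos θ₁)² + (r sin θ₁ − e)² = 68120.9981 → L = 261.0000 → L = 261
check at θ₃=322°: x = 302.5000 (printed 302.5000) ✓

r = 57, L = 261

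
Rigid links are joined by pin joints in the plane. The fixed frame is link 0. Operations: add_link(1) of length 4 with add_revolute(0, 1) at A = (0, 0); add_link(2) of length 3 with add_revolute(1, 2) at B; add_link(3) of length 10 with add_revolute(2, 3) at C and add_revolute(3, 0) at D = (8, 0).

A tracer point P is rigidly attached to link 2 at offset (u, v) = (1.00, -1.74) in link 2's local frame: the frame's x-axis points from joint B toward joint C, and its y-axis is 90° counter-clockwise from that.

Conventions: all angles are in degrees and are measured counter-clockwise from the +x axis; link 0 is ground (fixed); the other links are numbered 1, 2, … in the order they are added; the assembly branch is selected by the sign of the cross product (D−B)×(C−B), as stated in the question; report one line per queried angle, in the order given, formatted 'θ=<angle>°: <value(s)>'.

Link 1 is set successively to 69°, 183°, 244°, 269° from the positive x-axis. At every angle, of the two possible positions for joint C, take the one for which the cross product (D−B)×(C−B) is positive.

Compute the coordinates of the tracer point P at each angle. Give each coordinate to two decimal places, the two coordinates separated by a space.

A=(0,0), D=(8.00,0)
θ=69°: B = A + 4.00·(cos69°, sin69°) = (1.4335, 3.7343)
θ=69°: |BD| = 7.5541
θ=69°: circle(B,3.00) ∩ circle(D,10.00): a=-2.2462, h=1.9887
θ=69°:   candidates: C₊=(0.4640,6.5734) cross=15.022; C₋=(-1.5021,3.1160) cross=-15.022
θ=69°:   branch + wants cross > 0 → take C=(0.4640,6.5734) (cross=15.022)
θ=69°: ex = (C−B)/|BC| = (-0.3231,0.9463); ey = (-0.9463,-0.3231)
θ=69°: P = B + 1.00·ex + -1.74·ey = (2.7570,5.2429)
θ=183°: B = A + 4.00·(cos183°, sin183°) = (-3.9945, -0.2093)
θ=183°: |BD| = 11.9963
θ=183°: circle(B,3.00) ∩ circle(D,10.00): a=2.2054, h=2.0338
θ=183°:   candidates: C₊=(-1.8250,1.8627) cross=24.398; C₋=(-1.7540,-2.2044) cross=-24.398
θ=183°:   branch + wants cross > 0 → take C=(-1.8250,1.8627) (cross=24.398)
θ=183°: ex = (C−B)/|BC| = (0.7232,0.6907); ey = (-0.6907,0.7232)
θ=183°: P = B + 1.00·ex + -1.74·ey = (-2.0696,-0.7770)
θ=244°: B = A + 4.00·(cos244°, sin244°) = (-1.7535, -3.5952)
θ=244°: |BD| = 10.3950
θ=244°: circle(B,3.00) ∩ circle(D,10.00): a=0.8204, h=2.8856
θ=244°:   candidates: C₊=(-1.9818,-0.6039) cross=29.996; C₋=(0.0143,-6.0190) cross=-29.996
θ=244°:   branch + wants cross > 0 → take C=(-1.9818,-0.6039) (cross=29.996)
θ=244°: ex = (C−B)/|BC| = (-0.0761,0.9971); ey = (-0.9971,-0.0761)
θ=244°: P = B + 1.00·ex + -1.74·ey = (-0.0946,-2.4657)
θ=269°: B = A + 4.00·(cos269°, sin269°) = (-0.0698, -3.9994)
θ=269°: |BD| = 9.0065
θ=269°: circle(B,3.00) ∩ circle(D,10.00): a=-0.5487, h=2.9494
θ=269°:   candidates: C₊=(-1.8711,-1.6004) cross=26.564; C₋=(0.7483,-6.8857) cross=-26.564
θ=269°:   branch + wants cross > 0 → take C=(-1.8711,-1.6004) (cross=26.564)
θ=269°: ex = (C−B)/|BC| = (-0.6004,0.7997); ey = (-0.7997,-0.6004)
θ=269°: P = B + 1.00·ex + -1.74·ey = (0.7212,-2.1550)

θ=69°: 2.76 5.24
θ=183°: -2.07 -0.78
θ=244°: -0.09 -2.47
θ=269°: 0.72 -2.15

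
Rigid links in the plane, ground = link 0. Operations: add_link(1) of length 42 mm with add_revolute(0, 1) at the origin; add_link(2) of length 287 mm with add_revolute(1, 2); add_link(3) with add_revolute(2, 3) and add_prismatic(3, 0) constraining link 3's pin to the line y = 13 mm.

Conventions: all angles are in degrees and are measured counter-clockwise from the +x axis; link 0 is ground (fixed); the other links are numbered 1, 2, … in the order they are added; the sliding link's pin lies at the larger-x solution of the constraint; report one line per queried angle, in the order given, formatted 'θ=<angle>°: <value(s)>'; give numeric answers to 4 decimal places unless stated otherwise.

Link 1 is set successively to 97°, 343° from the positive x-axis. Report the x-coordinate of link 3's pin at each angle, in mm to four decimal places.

geometry: r = 42 mm, L = 287 mm, e = 13 mm
θ=97°: crank pin P = (r cos θ, r sin θ) = (-5.118512, 41.686938)
θ=97°: h = r sin θ − e = 41.686938 − 13 = 28.686938
θ=97°: x = r cos θ + √(L² − h²) = -5.118512 + 285.562707 = 280.444194
θ=343°: crank pin P = (r cos θ, r sin θ) = (40.164800, -12.279612)
θ=343°: h = r sin θ − e = -12.279612 − 13 = -25.279612
θ=343°: x = r cos θ + √(L² − h²) = 40.164800 + 285.884489 = 326.049289

θ=97°: 280.4442
θ=343°: 326.0493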